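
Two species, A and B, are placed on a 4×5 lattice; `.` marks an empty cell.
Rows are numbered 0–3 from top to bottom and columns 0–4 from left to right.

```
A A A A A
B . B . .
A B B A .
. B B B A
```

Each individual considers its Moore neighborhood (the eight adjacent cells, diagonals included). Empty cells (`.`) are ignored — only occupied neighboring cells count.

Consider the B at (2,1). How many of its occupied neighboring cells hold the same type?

5

Occupied neighbors of (2,1): (1,0)=B, (1,2)=B, (2,0)=A, (2,2)=B, (3,1)=B, (3,2)=B.
Same type (B): 5 of 6.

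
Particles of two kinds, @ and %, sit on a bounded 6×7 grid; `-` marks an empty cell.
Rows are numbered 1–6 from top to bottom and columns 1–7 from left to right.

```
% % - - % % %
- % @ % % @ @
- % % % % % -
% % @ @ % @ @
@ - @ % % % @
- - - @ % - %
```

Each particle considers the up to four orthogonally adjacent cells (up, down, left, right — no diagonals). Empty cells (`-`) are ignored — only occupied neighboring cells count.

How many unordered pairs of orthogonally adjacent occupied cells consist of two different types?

21

Scan each occupied cell's neighbors to the right and below so each pair is counted once.
From row 1: 2 unlike of 7 pairs (running 2/7).
From row 2: 5 unlike of 10 pairs (running 7/17).
From row 3: 3 unlike of 9 pairs (running 10/26).
From row 4: 6 unlike of 12 pairs (running 16/38).
From row 5: 4 unlike of 7 pairs (running 20/45).
From row 6: 1 unlike of 1 pairs (running 21/46).
Total adjacent occupied pairs: 46; unlike-type pairs: 21.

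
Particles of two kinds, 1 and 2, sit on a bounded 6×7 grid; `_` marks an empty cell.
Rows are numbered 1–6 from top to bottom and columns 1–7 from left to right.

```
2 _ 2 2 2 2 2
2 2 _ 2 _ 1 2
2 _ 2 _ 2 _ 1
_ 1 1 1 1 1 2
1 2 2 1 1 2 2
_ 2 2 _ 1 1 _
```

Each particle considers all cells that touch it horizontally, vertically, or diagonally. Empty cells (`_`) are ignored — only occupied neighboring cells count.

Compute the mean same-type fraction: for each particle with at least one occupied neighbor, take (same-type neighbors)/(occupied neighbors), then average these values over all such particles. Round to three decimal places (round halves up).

Row 1: (1,1)2 2/2 · (1,3)2 3/3 · (1,4)2 3/3 · (1,5)2 3/4 · (1,6)2 3/4 · (1,7)2 2/3
Row 2: (2,1)2 3/3 · (2,2)2 5/5 · (2,4)2 5/5 · (2,6)1 1/6 · (2,7)2 2/4
Row 3: (3,1)2 2/3 · (3,3)2 2/5 · (3,5)2 1/5 · (3,7)1 2/4
Row 4: (4,2)1 2/6 · (4,3)1 3/6 · (4,4)1 4/7 · (4,5)1 4/6 · (4,6)1 3/7 · (4,7)2 2/4
Row 5: (5,1)1 1/3 · (5,2)2 3/6 · (5,3)2 3/7 · (5,4)1 5/7 · (5,5)1 6/7 · (5,6)2 2/7 · (5,7)2 2/4
Row 6: (6,2)2 3/4 · (6,3)2 3/4 · (6,5)1 3/4 · (6,6)1 2/4
Sum over 32 particles: 2/2 + 3/3 + 3/3 + 3/4 + 3/4 + 2/3 + 3/3 + 5/5 + 5/5 + 1/6 + 2/4 + 2/3 + 2/5 + 1/5 + 2/4 + 2/6 + 3/6 + 4/7 + 4/6 + 3/7 + 2/4 + 1/3 + 3/6 + 3/7 + 5/7 + 6/7 + 2/7 + 2/4 + 3/4 + 3/4 + 3/4 + 2/4 = 8387/420; mean = 8387/420 ÷ 32 = 8387/13440 = 0.624032… → 0.624.

0.624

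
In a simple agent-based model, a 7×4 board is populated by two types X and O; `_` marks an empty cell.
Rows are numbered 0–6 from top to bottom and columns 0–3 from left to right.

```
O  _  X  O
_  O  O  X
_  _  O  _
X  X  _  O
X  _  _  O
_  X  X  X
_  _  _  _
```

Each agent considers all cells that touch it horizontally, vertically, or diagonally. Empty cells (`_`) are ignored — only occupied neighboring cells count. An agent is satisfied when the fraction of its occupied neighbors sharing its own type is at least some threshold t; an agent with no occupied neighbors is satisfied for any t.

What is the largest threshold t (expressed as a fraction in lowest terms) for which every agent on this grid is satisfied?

1/4

(0,0)O 1/1
(0,2)X 1/4
(0,3)O 1/3
(1,1)O 3/4
(1,2)O 3/5
(1,3)X 1/4
(2,2)O 3/5
(3,0)X 2/2
(3,1)X 2/3
(3,3)O 2/2
(4,0)X 3/3
(4,3)O 1/3
(5,1)X 2/2
(5,2)X 2/3
(5,3)X 1/2
The smallest same-type fraction is 1/4 at (0,2), which reduces to 1/4. Any threshold above that leaves this agent unsatisfied.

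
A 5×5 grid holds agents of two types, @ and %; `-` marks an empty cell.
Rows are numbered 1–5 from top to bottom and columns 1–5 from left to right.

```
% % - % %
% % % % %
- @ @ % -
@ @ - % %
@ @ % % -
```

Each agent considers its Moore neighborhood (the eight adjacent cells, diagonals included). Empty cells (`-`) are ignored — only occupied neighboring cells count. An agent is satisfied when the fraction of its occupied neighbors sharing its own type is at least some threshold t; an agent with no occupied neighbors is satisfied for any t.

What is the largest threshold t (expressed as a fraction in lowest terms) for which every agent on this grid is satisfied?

Row 1: (1,1)% 3/3 · (1,2)% 4/4 · (1,4)% 4/4 · (1,5)% 3/3
Row 2: (2,1)% 3/4 · (2,2)% 4/6 · (2,3)% 5/7 · (2,4)% 5/6 · (2,5)% 4/4
Row 3: (3,2)@ 3/6 · (3,3)@ 2/7 · (3,4)% 5/6
Row 4: (4,1)@ 4/4 · (4,2)@ 5/6 · (4,4)% 4/5 · (4,5)% 3/3
Row 5: (5,1)@ 3/3 · (5,2)@ 3/4 · (5,3)% 2/4 · (5,4)% 3/3
The smallest same-type fraction is 2/7 at (3,3), which reduces to 2/7. Any threshold above that leaves this agent unsatisfied.

2/7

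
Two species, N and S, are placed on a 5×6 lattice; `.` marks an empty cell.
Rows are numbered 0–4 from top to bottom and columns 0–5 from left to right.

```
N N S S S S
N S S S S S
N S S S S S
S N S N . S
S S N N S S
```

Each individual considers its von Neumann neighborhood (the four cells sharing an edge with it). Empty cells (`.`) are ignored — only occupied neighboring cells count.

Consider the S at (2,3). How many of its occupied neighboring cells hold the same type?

3

Occupied neighbors of (2,3): (1,3)=S, (3,3)=N, (2,2)=S, (2,4)=S.
Same type (S): 3 of 4.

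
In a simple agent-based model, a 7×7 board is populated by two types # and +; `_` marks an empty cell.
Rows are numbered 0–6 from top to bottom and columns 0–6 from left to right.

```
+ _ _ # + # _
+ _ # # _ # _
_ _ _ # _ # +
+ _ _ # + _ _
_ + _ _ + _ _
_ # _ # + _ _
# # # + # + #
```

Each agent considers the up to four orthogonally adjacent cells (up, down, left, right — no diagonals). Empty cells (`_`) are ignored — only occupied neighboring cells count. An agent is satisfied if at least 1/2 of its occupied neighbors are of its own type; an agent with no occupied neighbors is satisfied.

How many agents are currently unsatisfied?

Row 0: (0,0)+ 1/1 satisfied · (0,3)# 1/2 satisfied · (0,4)+ 0/2 not · (0,5)# 1/2 satisfied
Row 1: (1,0)+ 1/1 satisfied · (1,2)# 1/1 satisfied · (1,3)# 3/3 satisfied · (1,5)# 2/2 satisfied
Row 2: (2,3)# 2/2 satisfied · (2,5)# 1/2 satisfied · (2,6)+ 0/1 not
Row 3: (3,0)+ 0/0 satisfied · (3,3)# 1/2 satisfied · (3,4)+ 1/2 satisfied
Row 4: (4,1)+ 0/1 not · (4,4)+ 2/2 satisfied
Row 5: (5,1)# 1/2 satisfied · (5,3)# 0/2 not · (5,4)+ 1/3 not
Row 6: (6,0)# 1/1 satisfied · (6,1)# 3/3 satisfied · (6,2)# 1/2 satisfied · (6,3)+ 0/3 not · (6,4)# 0/3 not · (6,5)+ 0/2 not · (6,6)# 0/1 not
Unsatisfied: (0,4), (2,6), (4,1), (5,3), (5,4), (6,3), (6,4), (6,5), (6,6) — 9 in total.

9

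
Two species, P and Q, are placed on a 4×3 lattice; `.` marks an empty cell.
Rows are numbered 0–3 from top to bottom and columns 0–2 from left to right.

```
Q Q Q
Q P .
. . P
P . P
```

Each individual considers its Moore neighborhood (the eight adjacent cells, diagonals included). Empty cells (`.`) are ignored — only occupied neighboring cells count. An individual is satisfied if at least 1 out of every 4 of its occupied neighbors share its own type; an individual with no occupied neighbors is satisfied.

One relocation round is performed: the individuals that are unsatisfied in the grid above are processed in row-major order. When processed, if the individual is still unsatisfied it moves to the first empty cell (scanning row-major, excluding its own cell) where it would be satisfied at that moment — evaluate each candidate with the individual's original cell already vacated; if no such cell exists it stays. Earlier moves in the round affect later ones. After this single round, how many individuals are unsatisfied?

0

Initially unsatisfied (in order): (1,1).
  (1,1) → (1,2).
Resulting grid:
Q Q Q
Q . P
. . P
P . P
All satisfied now.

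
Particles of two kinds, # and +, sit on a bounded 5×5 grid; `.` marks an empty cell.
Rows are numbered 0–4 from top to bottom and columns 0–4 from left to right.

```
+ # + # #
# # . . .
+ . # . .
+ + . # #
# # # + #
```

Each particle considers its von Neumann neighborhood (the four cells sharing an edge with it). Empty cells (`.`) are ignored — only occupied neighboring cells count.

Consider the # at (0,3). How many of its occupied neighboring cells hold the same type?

Occupied neighbors of (0,3): (0,2)=+, (0,4)=#.
Same type (#): 1 of 2.

1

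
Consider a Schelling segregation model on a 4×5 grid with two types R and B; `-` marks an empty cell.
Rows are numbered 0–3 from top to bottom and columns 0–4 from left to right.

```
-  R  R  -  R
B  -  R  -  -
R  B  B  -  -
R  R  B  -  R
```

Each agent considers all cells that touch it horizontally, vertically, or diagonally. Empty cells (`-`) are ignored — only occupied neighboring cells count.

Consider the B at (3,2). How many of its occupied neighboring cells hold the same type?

2

Occupied neighbors of (3,2): (2,1)=B, (2,2)=B, (3,1)=R.
Same type (B): 2 of 3.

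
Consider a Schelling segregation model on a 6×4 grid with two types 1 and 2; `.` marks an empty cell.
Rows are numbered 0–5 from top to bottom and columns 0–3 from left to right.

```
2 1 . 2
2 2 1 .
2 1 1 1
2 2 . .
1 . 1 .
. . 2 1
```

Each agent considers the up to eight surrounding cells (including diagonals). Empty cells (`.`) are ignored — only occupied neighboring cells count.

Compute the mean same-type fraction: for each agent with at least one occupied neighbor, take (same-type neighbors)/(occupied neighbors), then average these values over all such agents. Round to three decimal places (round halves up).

0.435

(0,0)2 2/3
(0,1)1 1/4
(0,3)2 0/1
(1,0)2 3/5
(1,1)2 3/7
(1,2)1 4/6
(2,0)2 4/5
(2,1)1 2/7
(2,2)1 3/5
(2,3)1 2/2
(3,0)2 2/4
(3,1)2 2/6
(4,0)1 0/2
(4,2)1 1/3
(5,2)2 0/2
(5,3)1 1/2
Sum over 16 agents: 2/3 + 1/4 + 0/1 + 3/5 + 3/7 + 4/6 + 4/5 + 2/7 + 3/5 + 2/2 + 2/4 + 2/6 + 0/2 + 1/3 + 0/2 + 1/2 = 195/28; mean = 195/28 ÷ 16 = 195/448 = 0.435267… → 0.435.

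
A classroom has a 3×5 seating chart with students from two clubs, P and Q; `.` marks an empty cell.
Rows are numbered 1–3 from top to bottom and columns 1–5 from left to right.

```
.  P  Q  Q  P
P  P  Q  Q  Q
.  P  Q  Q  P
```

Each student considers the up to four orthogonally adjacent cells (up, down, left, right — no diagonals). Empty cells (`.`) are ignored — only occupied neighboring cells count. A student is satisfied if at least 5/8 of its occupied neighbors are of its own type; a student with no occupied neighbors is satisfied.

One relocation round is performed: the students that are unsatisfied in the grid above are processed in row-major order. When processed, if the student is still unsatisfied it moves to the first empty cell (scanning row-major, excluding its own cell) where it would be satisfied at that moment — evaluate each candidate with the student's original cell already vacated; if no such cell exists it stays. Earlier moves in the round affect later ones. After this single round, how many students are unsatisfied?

0

Initially unsatisfied (in order): (1,2), (1,5), (2,5), (3,2), (3,5).
  (1,2) → (1,1).
  (1,5) → (1,2).
  (2,5) → (1,5).
  (3,2) → (3,1).
  (3,5) → (3,2).
Resulting grid:
P P Q Q Q
P P Q Q .
P P Q Q .
All satisfied now.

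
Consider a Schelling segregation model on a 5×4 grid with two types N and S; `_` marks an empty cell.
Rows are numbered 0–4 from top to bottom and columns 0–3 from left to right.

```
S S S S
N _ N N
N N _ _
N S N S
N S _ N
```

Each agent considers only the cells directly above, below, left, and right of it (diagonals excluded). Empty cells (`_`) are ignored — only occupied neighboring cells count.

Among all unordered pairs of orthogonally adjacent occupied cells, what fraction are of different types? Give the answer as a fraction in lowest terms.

1/2

Scan each occupied cell's neighbors to the right and below so each pair is counted once.
From row 0: 3 unlike of 6 pairs (running 3/6).
From row 1: 0 unlike of 2 pairs (running 3/8).
From row 2: 1 unlike of 3 pairs (running 4/11).
From row 3: 4 unlike of 6 pairs (running 8/17).
From row 4: 1 unlike of 1 pairs (running 9/18).
Total adjacent occupied pairs: 18; unlike-type pairs: 9.
9/18 reduces to 1/2.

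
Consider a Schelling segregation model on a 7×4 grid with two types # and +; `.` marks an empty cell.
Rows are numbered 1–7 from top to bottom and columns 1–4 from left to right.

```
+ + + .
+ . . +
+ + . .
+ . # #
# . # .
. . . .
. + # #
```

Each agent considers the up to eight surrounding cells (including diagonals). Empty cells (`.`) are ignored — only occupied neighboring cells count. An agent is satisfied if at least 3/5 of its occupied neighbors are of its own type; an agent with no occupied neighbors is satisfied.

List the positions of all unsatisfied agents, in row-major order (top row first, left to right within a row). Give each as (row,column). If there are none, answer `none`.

(1,1)+ 2/2 satisfied
(1,2)+ 3/3 satisfied
(1,3)+ 2/2 satisfied
(2,1)+ 4/4 satisfied
(2,4)+ 1/1 satisfied
(3,1)+ 3/3 satisfied
(3,2)+ 3/4 satisfied
(4,1)+ 2/3 satisfied
(4,3)# 2/3 satisfied
(4,4)# 2/2 satisfied
(5,1)# 0/1 not
(5,3)# 2/2 satisfied
(7,2)+ 0/1 not
(7,3)# 1/2 not
(7,4)# 1/1 satisfied

(5,1), (7,2), (7,3)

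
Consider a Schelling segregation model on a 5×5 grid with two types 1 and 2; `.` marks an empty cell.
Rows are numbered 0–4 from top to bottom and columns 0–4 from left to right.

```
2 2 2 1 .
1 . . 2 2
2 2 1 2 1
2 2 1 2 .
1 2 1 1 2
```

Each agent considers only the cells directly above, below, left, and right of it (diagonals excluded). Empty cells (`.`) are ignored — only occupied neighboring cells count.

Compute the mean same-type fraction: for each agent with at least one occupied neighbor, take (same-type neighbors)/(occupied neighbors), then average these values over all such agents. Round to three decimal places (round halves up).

Row 0: (0,0)2 1/2 · (0,1)2 2/2 · (0,2)2 1/2 · (0,3)1 0/2
Row 1: (1,0)1 0/2 · (1,3)2 2/3 · (1,4)2 1/2
Row 2: (2,0)2 2/3 · (2,1)2 2/3 · (2,2)1 1/3 · (2,3)2 2/4 · (2,4)1 0/2
Row 3: (3,0)2 2/3 · (3,1)2 3/4 · (3,2)1 2/4 · (3,3)2 1/3
Row 4: (4,0)1 0/2 · (4,1)2 1/3 · (4,2)1 2/3 · (4,3)1 1/3 · (4,4)2 0/1
Sum over 21 agents: 1/2 + 2/2 + 1/2 + 0/2 + 0/2 + 2/3 + 1/2 + 2/3 + 2/3 + 1/3 + 2/4 + 0/2 + 2/3 + 3/4 + 2/4 + 1/3 + 0/2 + 1/3 + 2/3 + 1/3 + 0/1 = 107/12; mean = 107/12 ÷ 21 = 107/252 = 0.424603… → 0.425.

0.425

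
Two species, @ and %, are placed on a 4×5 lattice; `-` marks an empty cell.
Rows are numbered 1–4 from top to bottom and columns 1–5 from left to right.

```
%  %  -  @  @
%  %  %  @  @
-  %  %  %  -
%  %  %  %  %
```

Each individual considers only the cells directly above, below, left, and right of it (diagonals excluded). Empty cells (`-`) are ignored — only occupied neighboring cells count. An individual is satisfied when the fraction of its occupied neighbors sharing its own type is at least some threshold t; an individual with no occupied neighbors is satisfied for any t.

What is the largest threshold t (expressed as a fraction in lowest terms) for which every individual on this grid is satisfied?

1/2

(1,1)% 2/2
(1,2)% 2/2
(1,4)@ 2/2
(1,5)@ 2/2
(2,1)% 2/2
(2,2)% 4/4
(2,3)% 2/3
(2,4)@ 2/4
(2,5)@ 2/2
(3,2)% 3/3
(3,3)% 4/4
(3,4)% 2/3
(4,1)% 1/1
(4,2)% 3/3
(4,3)% 3/3
(4,4)% 3/3
(4,5)% 1/1
The smallest same-type fraction is 2/4 at (2,4), which reduces to 1/2. Any threshold above that leaves this individual unsatisfied.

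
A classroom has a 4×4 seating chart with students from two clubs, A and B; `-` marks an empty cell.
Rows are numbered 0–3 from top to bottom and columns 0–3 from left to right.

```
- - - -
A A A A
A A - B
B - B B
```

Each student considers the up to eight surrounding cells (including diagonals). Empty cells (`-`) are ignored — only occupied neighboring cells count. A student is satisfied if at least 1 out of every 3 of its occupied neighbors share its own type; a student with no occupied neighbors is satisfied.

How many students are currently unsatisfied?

1

(1,0)A 3/3 satisfied
(1,1)A 4/4 satisfied
(1,2)A 3/4 satisfied
(1,3)A 1/2 satisfied
(2,0)A 3/4 satisfied
(2,1)A 4/6 satisfied
(2,3)B 2/4 satisfied
(3,0)B 0/2 not
(3,2)B 2/3 satisfied
(3,3)B 2/2 satisfied
Unsatisfied: (3,0) — 1 in total.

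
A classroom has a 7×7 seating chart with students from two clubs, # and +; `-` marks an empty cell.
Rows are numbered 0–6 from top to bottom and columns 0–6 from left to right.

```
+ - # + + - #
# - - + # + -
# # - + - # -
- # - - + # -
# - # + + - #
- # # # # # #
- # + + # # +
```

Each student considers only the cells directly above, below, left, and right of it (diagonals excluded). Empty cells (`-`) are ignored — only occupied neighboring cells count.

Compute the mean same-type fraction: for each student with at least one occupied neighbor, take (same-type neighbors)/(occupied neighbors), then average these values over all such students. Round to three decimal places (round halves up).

(0,0)+ 0/1
(0,2)# 0/1
(0,3)+ 2/3
(0,4)+ 1/2
(0,6)# — no occupied neighbors
(1,0)# 1/2
(1,3)+ 2/3
(1,4)# 0/3
(1,5)+ 0/2
(2,0)# 2/2
(2,1)# 2/2
(2,3)+ 1/1
(2,5)# 1/2
(3,1)# 1/1
(3,4)+ 1/2
(3,5)# 1/2
(4,0)# — no occupied neighbors
(4,2)# 1/2
(4,3)+ 1/3
(4,4)+ 2/3
(4,6)# 1/1
(5,1)# 2/2
(5,2)# 3/4
(5,3)# 2/4
(5,4)# 3/4
(5,5)# 3/3
(5,6)# 2/3
(6,1)# 1/2
(6,2)+ 1/3
(6,3)+ 1/3
(6,4)# 2/3
(6,5)# 2/3
(6,6)+ 0/2
Sum over 31 students: 0/1 + 0/1 + 2/3 + 1/2 + 1/2 + 2/3 + 0/3 + 0/2 + 2/2 + 2/2 + 1/1 + 1/2 + 1/1 + 1/2 + 1/2 + 1/2 + 1/3 + 2/3 + 1/1 + 2/2 + 3/4 + 2/4 + 3/4 + 3/3 + 2/3 + 1/2 + 1/3 + 1/3 + 2/3 + 2/3 + 0/2 = 35/2; mean = 35/2 ÷ 31 = 35/62 = 0.564516… → 0.565.

0.565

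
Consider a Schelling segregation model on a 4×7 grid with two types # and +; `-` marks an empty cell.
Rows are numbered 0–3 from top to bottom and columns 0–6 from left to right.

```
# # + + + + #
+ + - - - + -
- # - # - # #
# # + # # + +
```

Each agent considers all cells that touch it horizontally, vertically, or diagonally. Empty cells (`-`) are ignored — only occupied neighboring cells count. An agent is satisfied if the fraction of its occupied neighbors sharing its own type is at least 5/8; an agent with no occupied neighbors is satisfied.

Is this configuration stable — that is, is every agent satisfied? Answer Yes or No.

No

(0,0)# 1/3 ✗
(0,1)# 1/4 ✗
(0,2)+ 2/3 ✓
(0,3)+ 2/2 ✓
(0,4)+ 3/3 ✓
(0,5)+ 2/3 ✓
(0,6)# 0/2 ✗
(1,0)+ 1/4 ✗
(1,1)+ 2/5 ✗
(1,5)+ 2/5 ✗
(2,1)# 2/5 ✗
(2,3)# 2/3 ✓
(2,5)# 2/5 ✗
(2,6)# 1/4 ✗
(3,0)# 2/2 ✓
(3,1)# 2/3 ✓
(3,2)+ 0/4 ✗
(3,3)# 2/3 ✓
(3,4)# 3/4 ✓
(3,5)+ 1/4 ✗
(3,6)+ 1/3 ✗
For instance (0,0) has only 1/3 same-type neighbors, below 5/8.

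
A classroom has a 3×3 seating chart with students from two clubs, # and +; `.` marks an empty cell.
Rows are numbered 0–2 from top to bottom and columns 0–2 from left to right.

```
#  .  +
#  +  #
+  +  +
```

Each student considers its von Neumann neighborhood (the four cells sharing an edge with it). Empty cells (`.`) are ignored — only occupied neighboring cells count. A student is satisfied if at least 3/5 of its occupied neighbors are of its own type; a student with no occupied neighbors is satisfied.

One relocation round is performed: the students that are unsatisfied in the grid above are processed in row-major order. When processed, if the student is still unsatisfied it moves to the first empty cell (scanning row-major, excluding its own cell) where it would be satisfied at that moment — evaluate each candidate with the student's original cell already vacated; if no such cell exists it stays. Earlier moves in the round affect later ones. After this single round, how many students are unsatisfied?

6

Initially unsatisfied (in order): (0,2), (1,0), (1,1), (1,2), (2,0), (2,2).
  (0,2): no empty cell satisfies it; stays.
  (1,0): no empty cell satisfies it; stays.
  (1,1): no empty cell satisfies it; stays.
  (1,2): no empty cell satisfies it; stays.
  (2,0) → (0,1).
  (2,2): no empty cell satisfies it; stays.
Resulting grid:
# + +
# + #
. + +
Unsatisfied now: (0,0), (0,2), (1,0), (1,1), (1,2), (2,2).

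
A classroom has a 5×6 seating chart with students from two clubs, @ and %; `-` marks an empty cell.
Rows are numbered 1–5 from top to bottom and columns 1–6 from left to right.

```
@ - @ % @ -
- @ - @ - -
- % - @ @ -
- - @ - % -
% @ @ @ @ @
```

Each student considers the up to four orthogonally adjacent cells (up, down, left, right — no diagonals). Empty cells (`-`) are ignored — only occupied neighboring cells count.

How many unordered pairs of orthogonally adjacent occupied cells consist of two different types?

Scan each occupied cell's neighbors to the right and below so each pair is counted once.
Row 1: @(1,3)–%(1,4)≠ %(1,4)–@(1,5)≠ %(1,4)–@(2,4)≠  → 3/3 unlike.
Row 2: @(2,2)–%(3,2)≠ @(2,4)–@(3,4)=  → 1/2 unlike.
Row 3: @(3,4)–@(3,5)= @(3,5)–%(4,5)≠  → 1/2 unlike.
Row 4: @(4,3)–@(5,3)= %(4,5)–@(5,5)≠  → 1/2 unlike.
Row 5: %(5,1)–@(5,2)≠ @(5,2)–@(5,3)= @(5,3)–@(5,4)= @(5,4)–@(5,5)= @(5,5)–@(5,6)=  → 1/5 unlike.
Total adjacent occupied pairs: 14; unlike-type pairs: 7.

7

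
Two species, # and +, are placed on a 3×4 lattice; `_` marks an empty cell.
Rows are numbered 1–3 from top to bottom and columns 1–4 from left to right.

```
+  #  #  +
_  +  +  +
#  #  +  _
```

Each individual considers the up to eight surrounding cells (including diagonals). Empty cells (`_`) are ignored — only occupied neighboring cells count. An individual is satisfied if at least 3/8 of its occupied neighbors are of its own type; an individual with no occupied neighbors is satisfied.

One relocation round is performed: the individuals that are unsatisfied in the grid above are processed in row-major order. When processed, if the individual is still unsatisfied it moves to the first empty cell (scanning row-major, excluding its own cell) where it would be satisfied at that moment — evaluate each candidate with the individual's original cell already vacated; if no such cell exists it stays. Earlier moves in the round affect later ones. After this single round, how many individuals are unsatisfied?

Initially unsatisfied (in order): (1,2), (1,3), (3,2).
  (1,2) → (2,1).
  (1,3): no empty cell satisfies it; stays.
  (3,2): now satisfied by earlier moves; stays.
Resulting grid:
+ _ # +
# + + +
# # + _
Unsatisfied now: (1,3).

1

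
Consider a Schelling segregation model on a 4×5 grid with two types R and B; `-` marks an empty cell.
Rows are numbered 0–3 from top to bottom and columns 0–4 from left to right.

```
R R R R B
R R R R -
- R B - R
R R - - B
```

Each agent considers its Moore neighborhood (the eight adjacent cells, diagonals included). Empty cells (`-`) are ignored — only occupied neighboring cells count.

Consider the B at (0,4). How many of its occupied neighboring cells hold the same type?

0

Occupied neighbors of (0,4): (0,3)=R, (1,3)=R.
Same type (B): 0 of 2.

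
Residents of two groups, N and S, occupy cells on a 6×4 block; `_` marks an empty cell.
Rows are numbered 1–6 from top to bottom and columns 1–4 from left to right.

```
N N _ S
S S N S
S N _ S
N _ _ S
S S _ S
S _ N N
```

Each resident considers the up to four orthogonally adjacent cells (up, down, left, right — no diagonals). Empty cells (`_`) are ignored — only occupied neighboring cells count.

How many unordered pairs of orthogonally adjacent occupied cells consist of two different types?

9

Scan each occupied cell's neighbors to the right and below so each pair is counted once.
From row 1: 2 unlike of 4 pairs (running 2/4).
From row 2: 3 unlike of 6 pairs (running 5/10).
From row 3: 2 unlike of 3 pairs (running 7/13).
From row 4: 1 unlike of 2 pairs (running 8/15).
From row 5: 1 unlike of 3 pairs (running 9/18).
From row 6: 0 unlike of 1 pairs (running 9/19).
Total adjacent occupied pairs: 19; unlike-type pairs: 9.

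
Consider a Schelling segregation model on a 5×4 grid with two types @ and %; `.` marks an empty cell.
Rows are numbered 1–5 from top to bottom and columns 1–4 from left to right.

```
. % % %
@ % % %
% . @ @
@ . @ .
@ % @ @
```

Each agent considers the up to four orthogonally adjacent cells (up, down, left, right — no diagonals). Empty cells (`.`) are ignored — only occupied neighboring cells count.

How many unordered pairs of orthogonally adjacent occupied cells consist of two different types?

Scan each occupied cell's neighbors to the right and below so each pair is counted once.
Row 1: %(1,2)–%(1,3)= %(1,2)–%(2,2)= %(1,3)–%(1,4)= %(1,3)–%(2,3)= %(1,4)–%(2,4)=  → 0/5 unlike.
Row 2: @(2,1)–%(2,2)≠ @(2,1)–%(3,1)≠ %(2,2)–%(2,3)= %(2,3)–%(2,4)= %(2,3)–@(3,3)≠ %(2,4)–@(3,4)≠  → 4/6 unlike.
Row 3: %(3,1)–@(4,1)≠ @(3,3)–@(3,4)= @(3,3)–@(4,3)=  → 1/3 unlike.
Row 4: @(4,1)–@(5,1)= @(4,3)–@(5,3)=  → 0/2 unlike.
Row 5: @(5,1)–%(5,2)≠ %(5,2)–@(5,3)≠ @(5,3)–@(5,4)=  → 2/3 unlike.
Total adjacent occupied pairs: 19; unlike-type pairs: 7.

7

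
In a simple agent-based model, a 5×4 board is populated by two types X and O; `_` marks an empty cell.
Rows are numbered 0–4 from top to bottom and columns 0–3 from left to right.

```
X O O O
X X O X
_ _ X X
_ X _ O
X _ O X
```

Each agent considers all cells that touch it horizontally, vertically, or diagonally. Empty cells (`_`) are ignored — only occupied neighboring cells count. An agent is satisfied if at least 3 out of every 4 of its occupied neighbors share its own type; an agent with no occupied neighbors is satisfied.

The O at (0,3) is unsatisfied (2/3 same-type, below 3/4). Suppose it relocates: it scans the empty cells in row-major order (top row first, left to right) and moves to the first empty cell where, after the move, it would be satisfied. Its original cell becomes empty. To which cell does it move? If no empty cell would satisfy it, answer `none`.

Vacating (0,3). Empty cells in order:
  (2,0): 0/3 same-type → still unsatisfied.
  (2,1): 1/5 same-type → still unsatisfied.
  (3,0): 0/2 same-type → still unsatisfied.
  (3,2): 2/6 same-type → still unsatisfied.
  (4,1): 1/3 same-type → still unsatisfied.

none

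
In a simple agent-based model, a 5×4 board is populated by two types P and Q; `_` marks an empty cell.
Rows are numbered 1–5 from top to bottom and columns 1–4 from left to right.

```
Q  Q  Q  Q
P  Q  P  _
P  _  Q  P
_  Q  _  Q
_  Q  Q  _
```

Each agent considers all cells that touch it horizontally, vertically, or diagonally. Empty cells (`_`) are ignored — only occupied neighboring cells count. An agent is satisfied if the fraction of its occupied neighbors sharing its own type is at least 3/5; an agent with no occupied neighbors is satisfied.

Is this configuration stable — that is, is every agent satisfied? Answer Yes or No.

Row 1: (1,1)Q 2/3 ok · (1,2)Q 3/5 ok · (1,3)Q 3/4 ok · (1,4)Q 1/2 unhappy
Row 2: (2,1)P 1/4 unhappy · (2,2)Q 4/7 unhappy · (2,3)P 1/6 unhappy
Row 3: (3,1)P 1/3 unhappy · (3,3)Q 3/5 ok · (3,4)P 1/3 unhappy
Row 4: (4,2)Q 3/4 ok · (4,4)Q 2/3 ok
Row 5: (5,2)Q 2/2 ok · (5,3)Q 3/3 ok
For instance (1,4) has only 1/2 same-type neighbors, below 3/5.

No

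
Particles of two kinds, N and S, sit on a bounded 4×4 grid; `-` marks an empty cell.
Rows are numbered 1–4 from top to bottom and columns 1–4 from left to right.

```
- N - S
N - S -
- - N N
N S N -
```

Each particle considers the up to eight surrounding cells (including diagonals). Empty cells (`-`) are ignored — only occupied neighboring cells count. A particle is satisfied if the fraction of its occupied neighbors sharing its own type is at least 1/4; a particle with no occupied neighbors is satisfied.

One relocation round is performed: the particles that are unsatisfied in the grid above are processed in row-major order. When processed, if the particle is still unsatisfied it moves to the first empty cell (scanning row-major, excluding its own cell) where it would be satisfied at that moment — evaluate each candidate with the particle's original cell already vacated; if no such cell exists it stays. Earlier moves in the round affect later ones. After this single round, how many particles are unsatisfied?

Initially unsatisfied (in order): (4,1), (4,2).
  (4,1) → (1,1).
  (4,2) → (1,3).
Resulting grid:
N N S S
N - S -
- - N N
- - N -
All satisfied now.

0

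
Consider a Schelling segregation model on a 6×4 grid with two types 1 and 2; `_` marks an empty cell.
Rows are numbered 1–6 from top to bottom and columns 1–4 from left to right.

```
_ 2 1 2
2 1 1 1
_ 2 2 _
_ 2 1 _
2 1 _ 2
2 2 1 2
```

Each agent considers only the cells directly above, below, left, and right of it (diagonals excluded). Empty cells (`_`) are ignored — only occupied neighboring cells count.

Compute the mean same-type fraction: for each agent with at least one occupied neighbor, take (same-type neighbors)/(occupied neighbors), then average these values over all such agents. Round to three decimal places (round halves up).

(1,2)2 0/2
(1,3)1 1/3
(1,4)2 0/2
(2,1)2 0/1
(2,2)1 1/4
(2,3)1 3/4
(2,4)1 1/2
(3,2)2 2/3
(3,3)2 1/3
(4,2)2 1/3
(4,3)1 0/2
(5,1)2 1/2
(5,2)1 0/3
(5,4)2 1/1
(6,1)2 2/2
(6,2)2 1/3
(6,3)1 0/2
(6,4)2 1/2
Sum over 18 agents: 0/2 + 1/3 + 0/2 + 0/1 + 1/4 + 3/4 + 1/2 + 2/3 + 1/3 + 1/3 + 0/2 + 1/2 + 0/3 + 1/1 + 2/2 + 1/3 + 0/2 + 1/2 = 13/2; mean = 13/2 ÷ 18 = 13/36 = 0.361111… → 0.361.

0.361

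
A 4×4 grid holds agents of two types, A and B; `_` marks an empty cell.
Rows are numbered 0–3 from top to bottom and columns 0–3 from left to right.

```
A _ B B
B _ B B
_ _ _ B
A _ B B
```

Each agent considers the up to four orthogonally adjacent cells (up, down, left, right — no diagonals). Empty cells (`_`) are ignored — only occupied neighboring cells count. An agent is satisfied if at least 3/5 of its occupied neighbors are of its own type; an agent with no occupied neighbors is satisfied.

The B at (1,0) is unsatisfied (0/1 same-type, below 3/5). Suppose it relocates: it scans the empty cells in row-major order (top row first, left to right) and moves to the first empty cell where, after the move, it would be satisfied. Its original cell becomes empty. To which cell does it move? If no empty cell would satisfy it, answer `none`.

Vacating (1,0). Empty cells in order:
  (0,1): 1/2 same-type → still unsatisfied.
  (1,1): 1/1 same-type → satisfied — stop here.

(1,1)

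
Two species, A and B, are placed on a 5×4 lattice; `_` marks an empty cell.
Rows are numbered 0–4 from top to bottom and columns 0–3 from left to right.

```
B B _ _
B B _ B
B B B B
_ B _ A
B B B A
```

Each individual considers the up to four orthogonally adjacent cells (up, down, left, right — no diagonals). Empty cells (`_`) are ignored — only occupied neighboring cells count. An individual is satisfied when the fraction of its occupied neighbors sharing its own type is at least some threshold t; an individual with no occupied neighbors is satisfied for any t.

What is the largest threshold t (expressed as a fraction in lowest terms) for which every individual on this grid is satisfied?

1/2

(0,0)B 2/2
(0,1)B 2/2
(1,0)B 3/3
(1,1)B 3/3
(1,3)B 1/1
(2,0)B 2/2
(2,1)B 4/4
(2,2)B 2/2
(2,3)B 2/3
(3,1)B 2/2
(3,3)A 1/2
(4,0)B 1/1
(4,1)B 3/3
(4,2)B 1/2
(4,3)A 1/2
The smallest same-type fraction is 1/2 at (3,3), which reduces to 1/2. Any threshold above that leaves this individual unsatisfied.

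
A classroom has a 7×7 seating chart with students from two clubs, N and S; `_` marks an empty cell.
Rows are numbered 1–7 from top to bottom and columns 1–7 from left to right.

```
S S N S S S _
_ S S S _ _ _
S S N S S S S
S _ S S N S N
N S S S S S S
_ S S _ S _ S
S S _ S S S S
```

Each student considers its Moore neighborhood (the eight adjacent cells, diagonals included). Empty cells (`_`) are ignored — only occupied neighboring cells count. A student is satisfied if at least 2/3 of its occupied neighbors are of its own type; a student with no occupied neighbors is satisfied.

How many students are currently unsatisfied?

6

(1,1)S 2/2 satisfied
(1,2)S 3/4 satisfied
(1,3)N 0/5 not
(1,4)S 3/4 satisfied
(1,5)S 3/3 satisfied
(1,6)S 1/1 satisfied
(2,2)S 5/7 satisfied
(2,3)S 6/8 satisfied
(2,4)S 5/7 satisfied
(3,1)S 3/3 satisfied
(3,2)S 5/6 satisfied
(3,3)N 0/7 not
(3,4)S 5/7 satisfied
(3,5)S 5/6 satisfied
(3,6)S 3/5 not
(3,7)S 2/3 satisfied
(4,1)S 3/4 satisfied
(4,3)S 6/7 satisfied
(4,4)S 6/8 satisfied
(4,5)N 0/8 not
(4,6)S 6/8 satisfied
(4,7)N 0/5 not
(5,1)N 0/3 not
(5,2)S 5/6 satisfied
(5,3)S 6/6 satisfied
(5,4)S 6/7 satisfied
(5,5)S 5/6 satisfied
(5,6)S 5/7 satisfied
(5,7)S 3/4 satisfied
(6,2)S 5/6 satisfied
(6,3)S 6/6 satisfied
(6,5)S 6/6 satisfied
(6,7)S 4/4 satisfied
(7,1)S 2/2 satisfied
(7,2)S 3/3 satisfied
(7,4)S 3/3 satisfied
(7,5)S 3/3 satisfied
(7,6)S 4/4 satisfied
(7,7)S 2/2 satisfied
Unsatisfied: (1,3), (3,3), (3,6), (4,5), (4,7), (5,1) — 6 in total.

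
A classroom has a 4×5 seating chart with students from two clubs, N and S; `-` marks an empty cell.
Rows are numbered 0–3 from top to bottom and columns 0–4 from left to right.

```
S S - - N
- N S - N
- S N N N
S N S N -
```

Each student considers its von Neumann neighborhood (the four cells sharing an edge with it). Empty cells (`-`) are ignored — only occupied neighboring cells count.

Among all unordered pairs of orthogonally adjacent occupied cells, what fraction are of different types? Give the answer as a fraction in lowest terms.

Scan each occupied cell's neighbors to the right and below so each pair is counted once.
From row 0: 1 unlike of 3 pairs (running 1/3).
From row 1: 3 unlike of 4 pairs (running 4/7).
From row 2: 3 unlike of 6 pairs (running 7/13).
From row 3: 3 unlike of 3 pairs (running 10/16).
Total adjacent occupied pairs: 16; unlike-type pairs: 10.
10/16 reduces to 5/8.

5/8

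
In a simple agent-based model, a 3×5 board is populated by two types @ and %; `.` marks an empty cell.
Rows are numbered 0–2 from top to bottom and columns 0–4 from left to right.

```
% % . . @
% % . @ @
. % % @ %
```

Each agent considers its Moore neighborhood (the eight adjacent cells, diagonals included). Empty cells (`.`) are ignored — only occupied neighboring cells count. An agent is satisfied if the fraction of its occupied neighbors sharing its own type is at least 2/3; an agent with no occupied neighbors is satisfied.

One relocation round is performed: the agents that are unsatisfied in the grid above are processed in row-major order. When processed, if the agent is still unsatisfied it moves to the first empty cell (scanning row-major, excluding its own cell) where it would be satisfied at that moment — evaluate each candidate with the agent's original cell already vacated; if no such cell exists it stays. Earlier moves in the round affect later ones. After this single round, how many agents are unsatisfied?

Initially unsatisfied (in order): (1,3), (2,2), (2,3), (2,4).
  (1,3) → (0,3).
  (2,2): now satisfied by earlier moves; stays.
  (2,3): no empty cell satisfies it; stays.
  (2,4) → (0,2).
Resulting grid:
% % % @ @
% % . . @
. % % @ .
Unsatisfied now: (2,3).

1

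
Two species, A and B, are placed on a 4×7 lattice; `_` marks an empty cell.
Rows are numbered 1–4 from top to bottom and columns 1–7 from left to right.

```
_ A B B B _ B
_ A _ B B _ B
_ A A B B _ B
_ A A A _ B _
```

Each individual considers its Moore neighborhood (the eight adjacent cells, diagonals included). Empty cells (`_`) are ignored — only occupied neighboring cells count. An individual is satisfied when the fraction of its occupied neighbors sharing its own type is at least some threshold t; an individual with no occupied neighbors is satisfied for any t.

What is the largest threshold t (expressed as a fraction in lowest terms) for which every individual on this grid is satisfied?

1/2

Row 1: (1,2)A 1/2 · (1,3)B 2/4 · (1,4)B 4/4 · (1,5)B 3/3 · (1,7)B 1/1
Row 2: (2,2)A 3/4 · (2,4)B 6/7 · (2,5)B 5/5 · (2,7)B 2/2
Row 3: (3,2)A 4/4 · (3,3)A 5/7 · (3,4)B 3/6 · (3,5)B 4/5 · (3,7)B 2/2
Row 4: (4,2)A 3/3 · (4,3)A 4/5 · (4,4)A 2/4 · (4,6)B 2/2
The smallest same-type fraction is 1/2 at (1,2), which reduces to 1/2. Any threshold above that leaves this individual unsatisfied.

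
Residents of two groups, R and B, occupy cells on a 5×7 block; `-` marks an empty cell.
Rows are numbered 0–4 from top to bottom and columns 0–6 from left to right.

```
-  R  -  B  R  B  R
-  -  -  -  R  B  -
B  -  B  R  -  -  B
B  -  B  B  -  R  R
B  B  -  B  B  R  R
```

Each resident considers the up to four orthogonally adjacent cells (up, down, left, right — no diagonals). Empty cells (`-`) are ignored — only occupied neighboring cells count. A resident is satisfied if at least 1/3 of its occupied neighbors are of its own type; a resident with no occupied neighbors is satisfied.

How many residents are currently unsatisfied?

Row 0: (0,1)R 0/0 satisfied · (0,3)B 0/1 not · (0,4)R 1/3 satisfied · (0,5)B 1/3 satisfied · (0,6)R 0/1 not
Row 1: (1,4)R 1/2 satisfied · (1,5)B 1/2 satisfied
Row 2: (2,0)B 1/1 satisfied · (2,2)B 1/2 satisfied · (2,3)R 0/2 not · (2,6)B 0/1 not
Row 3: (3,0)B 2/2 satisfied · (3,2)B 2/2 satisfied · (3,3)B 2/3 satisfied · (3,5)R 2/2 satisfied · (3,6)R 2/3 satisfied
Row 4: (4,0)B 2/2 satisfied · (4,1)B 1/1 satisfied · (4,3)B 2/2 satisfied · (4,4)B 1/2 satisfied · (4,5)R 2/3 satisfied · (4,6)R 2/2 satisfied
Unsatisfied: (0,3), (0,6), (2,3), (2,6) — 4 in total.

4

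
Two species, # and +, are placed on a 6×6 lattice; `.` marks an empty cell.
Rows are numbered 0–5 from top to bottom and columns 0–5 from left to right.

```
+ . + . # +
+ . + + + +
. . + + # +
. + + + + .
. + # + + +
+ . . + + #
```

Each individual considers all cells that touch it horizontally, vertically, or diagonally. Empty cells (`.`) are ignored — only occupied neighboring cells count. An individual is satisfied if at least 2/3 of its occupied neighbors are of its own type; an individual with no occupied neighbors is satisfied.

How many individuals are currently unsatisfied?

(0,0)+ 1/1 ✓
(0,2)+ 2/2 ✓
(0,4)# 0/4 ✗
(0,5)+ 2/3 ✓
(1,0)+ 1/1 ✓
(1,2)+ 4/4 ✓
(1,3)+ 5/7 ✓
(1,4)+ 5/7 ✓
(1,5)+ 3/5 ✗
(2,2)+ 6/6 ✓
(2,3)+ 7/8 ✓
(2,4)# 0/7 ✗
(2,5)+ 3/4 ✓
(3,1)+ 3/4 ✓
(3,2)+ 6/7 ✓
(3,3)+ 6/8 ✓
(3,4)+ 6/7 ✓
(4,1)+ 3/4 ✓
(4,2)# 0/6 ✗
(4,3)+ 6/7 ✓
(4,4)+ 6/7 ✓
(4,5)+ 3/4 ✓
(5,0)+ 1/1 ✓
(5,3)+ 3/4 ✓
(5,4)+ 4/5 ✓
(5,5)# 0/3 ✗
Unsatisfied: (0,4), (1,5), (2,4), (4,2), (5,5) — 5 in total.

5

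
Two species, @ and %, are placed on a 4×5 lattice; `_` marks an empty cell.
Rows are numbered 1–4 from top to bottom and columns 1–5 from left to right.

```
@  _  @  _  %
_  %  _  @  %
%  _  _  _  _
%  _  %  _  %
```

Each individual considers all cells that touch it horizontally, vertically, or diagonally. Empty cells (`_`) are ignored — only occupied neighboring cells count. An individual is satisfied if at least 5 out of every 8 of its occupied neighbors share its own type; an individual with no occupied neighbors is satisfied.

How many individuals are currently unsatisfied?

Row 1: (1,1)@ 0/1 unhappy · (1,3)@ 1/2 unhappy · (1,5)% 1/2 unhappy
Row 2: (2,2)% 1/3 unhappy · (2,4)@ 1/3 unhappy · (2,5)% 1/2 unhappy
Row 3: (3,1)% 2/2 ok
Row 4: (4,1)% 1/1 ok · (4,3)% 0/0 ok · (4,5)% 0/0 ok
Unsatisfied: (1,1), (1,3), (1,5), (2,2), (2,4), (2,5) — 6 in total.

6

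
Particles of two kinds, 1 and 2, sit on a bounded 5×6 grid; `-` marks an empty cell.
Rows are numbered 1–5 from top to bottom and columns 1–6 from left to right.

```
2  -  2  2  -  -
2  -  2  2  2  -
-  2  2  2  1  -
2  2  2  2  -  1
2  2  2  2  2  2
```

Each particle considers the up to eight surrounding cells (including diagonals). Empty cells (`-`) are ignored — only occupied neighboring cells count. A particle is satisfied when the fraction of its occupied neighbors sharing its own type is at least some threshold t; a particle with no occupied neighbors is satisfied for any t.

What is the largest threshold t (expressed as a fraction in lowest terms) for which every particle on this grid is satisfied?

1/5

(1,1)2 1/1
(1,3)2 3/3
(1,4)2 4/4
(2,1)2 2/2
(2,3)2 6/6
(2,4)2 6/7
(2,5)2 3/4
(3,2)2 6/6
(3,3)2 7/7
(3,4)2 6/7
(3,5)1 1/5
(4,1)2 4/4
(4,2)2 7/7
(4,3)2 8/8
(4,4)2 6/7
(4,6)1 1/3
(5,1)2 3/3
(5,2)2 5/5
(5,3)2 5/5
(5,4)2 4/4
(5,5)2 3/4
(5,6)2 1/2
The smallest same-type fraction is 1/5 at (3,5), which reduces to 1/5. Any threshold above that leaves this particle unsatisfied.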